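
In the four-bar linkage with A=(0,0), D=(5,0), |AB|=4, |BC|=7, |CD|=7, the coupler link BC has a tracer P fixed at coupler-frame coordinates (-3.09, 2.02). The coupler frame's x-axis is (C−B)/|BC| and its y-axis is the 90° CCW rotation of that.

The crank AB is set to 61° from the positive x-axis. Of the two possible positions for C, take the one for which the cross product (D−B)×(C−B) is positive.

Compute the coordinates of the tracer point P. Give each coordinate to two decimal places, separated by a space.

A=(0,0), D=(5.00,0)
B = A + 4.00·(cos61°, sin61°) = (1.9392, 3.4985)
|BD| = 4.6484
circle(B,7.00) ∩ circle(D,7.00): a=2.3242, h=6.6029
  candidates: C₊=(8.4391,6.0969) cross=30.693; C₋=(-1.4998,-2.5985) cross=-30.693
  mode + wants cross > 0 → take C=(8.4391,6.0969) (cross=30.693)
ex = (C−B)/|BC| = (0.9285,0.3712); ey = (-0.3712,0.9285)
P = B + -3.09·ex + 2.02·ey = (-1.6798,4.2271)

-1.68 4.23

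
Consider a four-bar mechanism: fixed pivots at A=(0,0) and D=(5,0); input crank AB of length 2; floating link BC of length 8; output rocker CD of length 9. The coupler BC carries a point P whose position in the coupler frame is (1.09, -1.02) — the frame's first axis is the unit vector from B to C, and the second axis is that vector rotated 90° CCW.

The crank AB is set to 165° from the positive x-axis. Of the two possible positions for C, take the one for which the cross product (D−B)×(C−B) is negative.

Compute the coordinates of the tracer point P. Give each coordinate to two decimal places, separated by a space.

A=(0,0), D=(5.00,0)
B = A + 2.00·(cos165°, sin165°) = (-1.9319, 0.5176)
|BD| = 6.9512
circle(B,8.00) ∩ circle(D,9.00): a=2.2528, h=7.6763
  candidates: C₊=(0.8863,8.0048) cross=53.359; C₋=(-0.2570,-7.3051) cross=-53.359
  mode - wants cross < 0 → take C=(-0.2570,-7.3051) (cross=-53.359)
ex = (C−B)/|BC| = (0.2094,-0.9778); ey = (0.9778,0.2094)
P = B + 1.09·ex + -1.02·ey = (-2.7010,-0.7618)

-2.70 -0.76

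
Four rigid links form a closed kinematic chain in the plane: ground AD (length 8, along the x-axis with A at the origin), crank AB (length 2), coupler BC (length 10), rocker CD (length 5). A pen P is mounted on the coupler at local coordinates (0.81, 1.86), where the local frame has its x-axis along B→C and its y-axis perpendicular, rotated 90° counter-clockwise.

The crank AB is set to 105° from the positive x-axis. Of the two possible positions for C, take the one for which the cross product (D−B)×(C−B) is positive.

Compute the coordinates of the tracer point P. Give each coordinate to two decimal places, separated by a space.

A=(0,0), D=(8.00,0)
B = A + 2.00·(cos105°, sin105°) = (-0.5176, 1.9319)
|BD| = 8.7340
circle(B,10.00) ∩ circle(D,5.00): a=8.6606, h=4.9995
  candidates: C₊=(9.0342,4.8919) cross=43.665; C₋=(6.8226,-4.8594) cross=-43.665
  mode + wants cross > 0 → take C=(9.0342,4.8919) (cross=43.665)
ex = (C−B)/|BC| = (0.9552,0.2960); ey = (-0.2960,0.9552)
P = B + 0.81·ex + 1.86·ey = (-0.2945,3.9483)

-0.29 3.95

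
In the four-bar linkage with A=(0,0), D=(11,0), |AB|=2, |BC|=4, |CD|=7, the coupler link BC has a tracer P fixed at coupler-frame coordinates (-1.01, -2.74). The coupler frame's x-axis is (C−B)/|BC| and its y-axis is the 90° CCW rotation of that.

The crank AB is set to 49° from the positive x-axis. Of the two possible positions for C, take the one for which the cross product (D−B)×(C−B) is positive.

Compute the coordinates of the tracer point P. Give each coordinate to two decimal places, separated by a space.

A=(0,0), D=(11.00,0)
B = A + 2.00·(cos49°, sin49°) = (1.3121, 1.5094)
|BD| = 9.8048
circle(B,4.00) ∩ circle(D,7.00): a=3.2195, h=2.3737
  candidates: C₊=(4.8587,3.3592) cross=23.274; C₋=(4.1278,-1.3317) cross=-23.274
  mode + wants cross > 0 → take C=(4.8587,3.3592) (cross=23.274)
ex = (C−B)/|BC| = (0.8866,0.4625); ey = (-0.4625,0.8866)
P = B + -1.01·ex + -2.74·ey = (1.6837,-1.3871)

1.68 -1.39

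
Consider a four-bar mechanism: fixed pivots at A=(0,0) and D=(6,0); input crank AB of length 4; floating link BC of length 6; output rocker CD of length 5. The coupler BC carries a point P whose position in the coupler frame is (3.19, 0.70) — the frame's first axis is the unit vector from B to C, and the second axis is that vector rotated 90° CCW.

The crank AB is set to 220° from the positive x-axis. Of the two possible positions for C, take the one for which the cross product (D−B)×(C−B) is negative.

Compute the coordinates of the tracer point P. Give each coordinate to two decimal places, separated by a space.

A=(0,0), D=(6.00,0)
B = A + 4.00·(cos220°, sin220°) = (-3.0642, -2.5712)
|BD| = 9.4218
circle(B,6.00) ∩ circle(D,5.00): a=5.2946, h=2.8225
  candidates: C₊=(1.2593,1.5891) cross=26.593; C₋=(2.7998,-3.8417) cross=-26.593
  mode - wants cross < 0 → take C=(2.7998,-3.8417) (cross=-26.593)
ex = (C−B)/|BC| = (0.9773,-0.2118); ey = (0.2118,0.9773)
P = B + 3.19·ex + 0.70·ey = (0.2017,-2.5625)

0.20 -2.56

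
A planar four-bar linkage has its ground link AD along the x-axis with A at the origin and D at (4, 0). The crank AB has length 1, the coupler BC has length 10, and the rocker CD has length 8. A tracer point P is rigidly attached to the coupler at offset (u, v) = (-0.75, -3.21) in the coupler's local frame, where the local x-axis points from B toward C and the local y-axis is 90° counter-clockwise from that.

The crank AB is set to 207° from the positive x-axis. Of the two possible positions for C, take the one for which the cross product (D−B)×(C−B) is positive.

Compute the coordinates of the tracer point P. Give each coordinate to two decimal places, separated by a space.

A=(0,0), D=(4.00,0)
B = A + 1.00·(cos207°, sin207°) = (-0.8910, -0.4540)
|BD| = 4.9120
circle(B,10.00) ∩ circle(D,8.00): a=6.1205, h=7.9082
  candidates: C₊=(4.4724,7.9860) cross=38.845; C₋=(5.9342,-7.7627) cross=-38.845
  mode + wants cross > 0 → take C=(4.4724,7.9860) (cross=38.845)
ex = (C−B)/|BC| = (0.5363,0.8440); ey = (-0.8440,0.5363)
P = B + -0.75·ex + -3.21·ey = (1.4160,-2.8086)

1.42 -2.81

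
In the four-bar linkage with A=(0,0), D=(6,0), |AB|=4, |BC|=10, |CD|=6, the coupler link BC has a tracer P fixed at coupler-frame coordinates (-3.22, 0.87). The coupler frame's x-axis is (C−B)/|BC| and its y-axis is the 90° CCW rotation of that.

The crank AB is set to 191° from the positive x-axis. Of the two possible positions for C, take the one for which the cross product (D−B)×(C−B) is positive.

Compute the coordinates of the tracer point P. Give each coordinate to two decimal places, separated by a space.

A=(0,0), D=(6.00,0)
B = A + 4.00·(cos191°, sin191°) = (-3.9265, -0.7632)
|BD| = 9.9558
circle(B,10.00) ∩ circle(D,6.00): a=8.1921, h=5.7349
  candidates: C₊=(3.8018,5.5828) cross=57.096; C₋=(4.6811,-5.8533) cross=-57.096
  mode + wants cross > 0 → take C=(3.8018,5.5828) (cross=57.096)
ex = (C−B)/|BC| = (0.7728,0.6346); ey = (-0.6346,0.7728)
P = B + -3.22·ex + 0.87·ey = (-6.9671,-2.1343)

-6.97 -2.13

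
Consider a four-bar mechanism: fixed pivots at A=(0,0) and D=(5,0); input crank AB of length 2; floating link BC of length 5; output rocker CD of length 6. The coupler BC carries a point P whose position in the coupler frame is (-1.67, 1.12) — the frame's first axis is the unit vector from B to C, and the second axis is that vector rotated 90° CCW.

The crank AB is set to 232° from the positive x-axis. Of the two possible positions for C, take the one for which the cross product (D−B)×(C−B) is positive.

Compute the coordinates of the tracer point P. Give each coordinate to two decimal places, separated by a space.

-2.72 -2.93

A=(0,0), D=(5.00,0)
B = A + 2.00·(cos232°, sin232°) = (-1.2313, -1.5760)
|BD| = 6.4275
circle(B,5.00) ∩ circle(D,6.00): a=2.3581, h=4.4090
  candidates: C₊=(-0.0263,3.2766) cross=28.339; C₋=(2.1359,-5.2723) cross=-28.339
  mode + wants cross > 0 → take C=(-0.0263,3.2766) (cross=28.339)
ex = (C−B)/|BC| = (0.2410,0.9705); ey = (-0.9705,0.2410)
P = B + -1.67·ex + 1.12·ey = (-2.7208,-2.9269)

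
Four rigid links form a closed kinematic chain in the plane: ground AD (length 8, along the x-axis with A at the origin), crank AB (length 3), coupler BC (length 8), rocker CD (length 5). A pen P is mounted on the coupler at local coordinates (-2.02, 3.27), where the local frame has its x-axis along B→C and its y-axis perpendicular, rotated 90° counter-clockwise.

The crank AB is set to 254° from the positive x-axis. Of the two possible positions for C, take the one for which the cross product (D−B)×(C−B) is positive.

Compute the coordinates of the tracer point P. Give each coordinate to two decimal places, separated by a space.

-4.64 -2.37

A=(0,0), D=(8.00,0)
B = A + 3.00·(cos254°, sin254°) = (-0.8269, -2.8838)
|BD| = 9.2860
circle(B,8.00) ∩ circle(D,5.00): a=6.7429, h=4.3050
  candidates: C₊=(4.2457,3.3023) cross=39.976; C₋=(6.9195,-4.8819) cross=-39.976
  mode + wants cross > 0 → take C=(4.2457,3.3023) (cross=39.976)
ex = (C−B)/|BC| = (0.6341,0.7733); ey = (-0.7733,0.6341)
P = B + -2.02·ex + 3.27·ey = (-4.6363,-2.3723)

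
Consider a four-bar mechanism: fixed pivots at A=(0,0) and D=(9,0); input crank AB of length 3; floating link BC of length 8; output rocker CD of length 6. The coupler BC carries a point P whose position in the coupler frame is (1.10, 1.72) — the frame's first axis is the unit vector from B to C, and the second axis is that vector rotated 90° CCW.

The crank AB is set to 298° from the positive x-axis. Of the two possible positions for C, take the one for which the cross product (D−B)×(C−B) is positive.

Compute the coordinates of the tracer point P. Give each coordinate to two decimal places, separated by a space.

0.37 -0.89

A=(0,0), D=(9.00,0)
B = A + 3.00·(cos298°, sin298°) = (1.4084, -2.6488)
|BD| = 8.0404
circle(B,8.00) ∩ circle(D,6.00): a=5.7614, h=5.5503
  candidates: C₊=(5.0197,4.4897) cross=44.627; C₋=(8.6767,-5.9913) cross=-44.627
  mode + wants cross > 0 → take C=(5.0197,4.4897) (cross=44.627)
ex = (C−B)/|BC| = (0.4514,0.8923); ey = (-0.8923,0.4514)
P = B + 1.10·ex + 1.72·ey = (0.3702,-0.8909)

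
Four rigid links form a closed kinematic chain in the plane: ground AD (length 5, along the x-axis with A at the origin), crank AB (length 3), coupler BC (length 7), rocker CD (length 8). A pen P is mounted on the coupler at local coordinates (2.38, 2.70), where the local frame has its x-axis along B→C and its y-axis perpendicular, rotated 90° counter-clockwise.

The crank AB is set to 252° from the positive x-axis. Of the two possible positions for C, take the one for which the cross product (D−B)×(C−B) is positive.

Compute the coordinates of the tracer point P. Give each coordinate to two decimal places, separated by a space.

-3.93 -0.86

A=(0,0), D=(5.00,0)
B = A + 3.00·(cos252°, sin252°) = (-0.9271, -2.8532)
|BD| = 6.5780
circle(B,7.00) ∩ circle(D,8.00): a=2.1489, h=6.6620
  candidates: C₊=(-1.8804,4.0816) cross=43.823; C₋=(3.8987,-7.9238) cross=-43.823
  mode + wants cross > 0 → take C=(-1.8804,4.0816) (cross=43.823)
ex = (C−B)/|BC| = (-0.1362,0.9907); ey = (-0.9907,-0.1362)
P = B + 2.38·ex + 2.70·ey = (-3.9260,-0.8631)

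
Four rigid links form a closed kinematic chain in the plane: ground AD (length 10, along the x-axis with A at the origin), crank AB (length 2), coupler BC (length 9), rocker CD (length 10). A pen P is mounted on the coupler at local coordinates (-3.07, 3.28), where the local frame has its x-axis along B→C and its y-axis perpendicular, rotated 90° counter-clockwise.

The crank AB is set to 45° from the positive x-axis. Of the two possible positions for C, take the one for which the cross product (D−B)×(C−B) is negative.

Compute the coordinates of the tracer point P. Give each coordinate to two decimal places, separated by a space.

3.99 5.09

A=(0,0), D=(10.00,0)
B = A + 2.00·(cos45°, sin45°) = (1.4142, 1.4142)
|BD| = 8.7015
circle(B,9.00) ∩ circle(D,10.00): a=3.2590, h=8.3892
  candidates: C₊=(5.9933,9.1622) cross=72.999; C₋=(3.2664,-7.3931) cross=-72.999
  mode - wants cross < 0 → take C=(3.2664,-7.3931) (cross=-72.999)
ex = (C−B)/|BC| = (0.2058,-0.9786); ey = (0.9786,0.2058)
P = B + -3.07·ex + 3.28·ey = (3.9922,5.0935)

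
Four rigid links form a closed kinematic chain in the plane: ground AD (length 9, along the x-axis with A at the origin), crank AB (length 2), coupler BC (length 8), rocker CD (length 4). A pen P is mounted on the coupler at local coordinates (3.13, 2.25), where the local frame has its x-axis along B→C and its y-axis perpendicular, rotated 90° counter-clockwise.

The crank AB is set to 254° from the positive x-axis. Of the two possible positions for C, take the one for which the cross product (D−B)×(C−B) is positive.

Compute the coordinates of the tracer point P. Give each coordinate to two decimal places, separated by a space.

0.73 1.71

A=(0,0), D=(9.00,0)
B = A + 2.00·(cos254°, sin254°) = (-0.5513, -1.9225)
|BD| = 9.7428
circle(B,8.00) ∩ circle(D,4.00): a=7.3348, h=3.1939
  candidates: C₊=(6.0090,2.6560) cross=31.118; C₋=(7.2695,-3.6063) cross=-31.118
  mode + wants cross > 0 → take C=(6.0090,2.6560) (cross=31.118)
ex = (C−B)/|BC| = (0.8200,0.5723); ey = (-0.5723,0.8200)
P = B + 3.13·ex + 2.25·ey = (0.7277,1.7139)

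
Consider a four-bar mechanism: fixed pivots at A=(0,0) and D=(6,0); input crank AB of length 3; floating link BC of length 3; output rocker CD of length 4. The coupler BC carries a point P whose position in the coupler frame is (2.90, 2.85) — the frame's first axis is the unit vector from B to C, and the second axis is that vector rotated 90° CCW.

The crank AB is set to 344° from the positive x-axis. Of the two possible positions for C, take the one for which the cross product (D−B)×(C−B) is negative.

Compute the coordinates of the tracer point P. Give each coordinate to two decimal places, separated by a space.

A=(0,0), D=(6.00,0)
B = A + 3.00·(cos344°, sin344°) = (2.8838, -0.8269)
|BD| = 3.2241
circle(B,3.00) ∩ circle(D,4.00): a=0.5264, h=2.9534
  candidates: C₊=(2.6351,2.1628) cross=9.522; C₋=(4.1501,-3.5465) cross=-9.522
  mode - wants cross < 0 → take C=(4.1501,-3.5465) (cross=-9.522)
ex = (C−B)/|BC| = (0.4221,-0.9065); ey = (0.9065,0.4221)
P = B + 2.90·ex + 2.85·ey = (6.6916,-2.2529)

6.69 -2.25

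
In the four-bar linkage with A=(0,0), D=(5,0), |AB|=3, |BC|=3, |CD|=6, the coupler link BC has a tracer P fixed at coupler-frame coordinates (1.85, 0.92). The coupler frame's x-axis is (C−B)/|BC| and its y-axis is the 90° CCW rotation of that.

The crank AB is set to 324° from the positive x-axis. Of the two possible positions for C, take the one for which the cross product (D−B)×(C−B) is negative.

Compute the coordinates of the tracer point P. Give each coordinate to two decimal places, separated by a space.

A=(0,0), D=(5.00,0)
B = A + 3.00·(cos324°, sin324°) = (2.4271, -1.7634)
|BD| = 3.1192
circle(B,3.00) ∩ circle(D,6.00): a=-2.7684, h=1.1558
  candidates: C₊=(-0.5099,-2.3750) cross=3.605; C₋=(0.7969,-4.2818) cross=-3.605
  mode - wants cross < 0 → take C=(0.7969,-4.2818) (cross=-3.605)
ex = (C−B)/|BC| = (-0.5434,-0.8395); ey = (0.8395,-0.5434)
P = B + 1.85·ex + 0.92·ey = (2.1941,-3.8163)

2.19 -3.82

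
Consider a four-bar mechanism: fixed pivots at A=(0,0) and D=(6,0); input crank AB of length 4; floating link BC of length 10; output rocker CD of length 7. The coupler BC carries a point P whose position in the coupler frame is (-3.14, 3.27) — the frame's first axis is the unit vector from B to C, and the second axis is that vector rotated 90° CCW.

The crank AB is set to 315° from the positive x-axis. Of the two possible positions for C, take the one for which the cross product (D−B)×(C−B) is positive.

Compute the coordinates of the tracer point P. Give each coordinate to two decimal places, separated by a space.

-1.05 -5.18

A=(0,0), D=(6.00,0)
B = A + 4.00·(cos315°, sin315°) = (2.8284, -2.8284)
|BD| = 4.2496
circle(B,10.00) ∩ circle(D,7.00): a=8.1254, h=5.8291
  candidates: C₊=(5.0129,6.9301) cross=24.771; C₋=(12.7723,-1.7707) cross=-24.771
  mode + wants cross > 0 → take C=(5.0129,6.9301) (cross=24.771)
ex = (C−B)/|BC| = (0.2184,0.9758); ey = (-0.9758,0.2184)
P = B + -3.14·ex + 3.27·ey = (-1.0485,-5.1783)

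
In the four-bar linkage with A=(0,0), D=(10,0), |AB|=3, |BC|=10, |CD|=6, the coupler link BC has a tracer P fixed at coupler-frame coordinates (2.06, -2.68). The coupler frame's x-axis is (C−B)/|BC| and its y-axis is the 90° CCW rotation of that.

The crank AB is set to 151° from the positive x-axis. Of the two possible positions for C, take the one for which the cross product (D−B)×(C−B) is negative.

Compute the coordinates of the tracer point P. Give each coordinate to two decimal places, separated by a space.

-2.42 -1.92

A=(0,0), D=(10.00,0)
B = A + 3.00·(cos151°, sin151°) = (-2.6239, 1.4544)
|BD| = 12.7074
circle(B,10.00) ∩ circle(D,6.00): a=8.8719, h=4.6140
  candidates: C₊=(6.7178,5.0227) cross=58.632; C₋=(5.6616,-4.1447) cross=-58.632
  mode - wants cross < 0 → take C=(5.6616,-4.1447) (cross=-58.632)
ex = (C−B)/|BC| = (0.8286,-0.5599); ey = (0.5599,0.8286)
P = B + 2.06·ex + -2.68·ey = (-2.4176,-1.9195)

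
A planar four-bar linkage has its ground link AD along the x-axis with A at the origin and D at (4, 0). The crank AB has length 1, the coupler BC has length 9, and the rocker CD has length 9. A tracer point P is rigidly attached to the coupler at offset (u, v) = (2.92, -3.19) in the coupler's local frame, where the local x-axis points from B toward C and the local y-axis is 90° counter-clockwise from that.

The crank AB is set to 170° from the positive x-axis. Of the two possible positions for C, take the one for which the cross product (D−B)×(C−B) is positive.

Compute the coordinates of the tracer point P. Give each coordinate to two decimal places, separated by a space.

2.95 1.96

A=(0,0), D=(4.00,0)
B = A + 1.00·(cos170°, sin170°) = (-0.9848, 0.1736)
|BD| = 4.9878
circle(B,9.00) ∩ circle(D,9.00): a=2.4939, h=8.6476
  candidates: C₊=(1.8087,8.7291) cross=43.133; C₋=(1.2065,-8.5555) cross=-43.133
  mode + wants cross > 0 → take C=(1.8087,8.7291) (cross=43.133)
ex = (C−B)/|BC| = (0.3104,0.9506); ey = (-0.9506,0.3104)
P = B + 2.92·ex + -3.19·ey = (2.9540,1.9593)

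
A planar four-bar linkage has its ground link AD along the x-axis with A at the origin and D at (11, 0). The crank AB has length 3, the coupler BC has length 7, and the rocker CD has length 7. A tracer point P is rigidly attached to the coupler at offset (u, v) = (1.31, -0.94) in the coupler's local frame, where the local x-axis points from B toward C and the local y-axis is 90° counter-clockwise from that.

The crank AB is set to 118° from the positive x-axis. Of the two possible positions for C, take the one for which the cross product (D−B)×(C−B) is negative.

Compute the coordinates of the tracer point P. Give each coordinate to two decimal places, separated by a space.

A=(0,0), D=(11.00,0)
B = A + 3.00·(cos118°, sin118°) = (-1.4084, 2.6488)
|BD| = 12.6880
circle(B,7.00) ∩ circle(D,7.00): a=6.3440, h=2.9587
  candidates: C₊=(5.4135,4.2179) cross=37.540; C₋=(4.1781,-1.5691) cross=-37.540
  mode - wants cross < 0 → take C=(4.1781,-1.5691) (cross=-37.540)
ex = (C−B)/|BC| = (0.7981,-0.6026); ey = (0.6026,0.7981)
P = B + 1.31·ex + -0.94·ey = (-0.9293,1.1093)

-0.93 1.11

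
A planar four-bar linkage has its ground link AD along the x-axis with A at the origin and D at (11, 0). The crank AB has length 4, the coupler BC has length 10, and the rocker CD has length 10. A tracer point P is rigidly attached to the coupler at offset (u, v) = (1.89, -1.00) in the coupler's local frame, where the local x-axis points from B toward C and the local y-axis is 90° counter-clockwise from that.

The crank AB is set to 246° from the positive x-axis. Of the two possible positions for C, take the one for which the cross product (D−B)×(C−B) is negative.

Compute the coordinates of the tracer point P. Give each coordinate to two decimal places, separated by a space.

A=(0,0), D=(11.00,0)
B = A + 4.00·(cos246°, sin246°) = (-1.6269, -3.6542)
|BD| = 13.1451
circle(B,10.00) ∩ circle(D,10.00): a=6.5725, h=7.5367
  candidates: C₊=(2.5914,5.4125) cross=99.070; C₋=(6.7816,-9.0667) cross=-99.070
  mode - wants cross < 0 → take C=(6.7816,-9.0667) (cross=-99.070)
ex = (C−B)/|BC| = (0.8409,-0.5413); ey = (0.5413,0.8409)
P = B + 1.89·ex + -1.00·ey = (-0.5790,-5.5180)

-0.58 -5.52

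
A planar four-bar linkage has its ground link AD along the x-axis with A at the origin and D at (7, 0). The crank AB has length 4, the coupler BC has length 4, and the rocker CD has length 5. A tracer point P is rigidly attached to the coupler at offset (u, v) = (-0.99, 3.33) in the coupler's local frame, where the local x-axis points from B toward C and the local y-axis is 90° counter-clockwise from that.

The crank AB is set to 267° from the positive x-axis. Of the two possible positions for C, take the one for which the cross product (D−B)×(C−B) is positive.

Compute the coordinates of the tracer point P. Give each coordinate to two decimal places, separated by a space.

-3.52 -2.93

A=(0,0), D=(7.00,0)
B = A + 4.00·(cos267°, sin267°) = (-0.2093, -3.9945)
|BD| = 8.2420
circle(B,4.00) ∩ circle(D,5.00): a=3.5750, h=1.7942
  candidates: C₊=(2.0482,-0.6925) cross=14.788; C₋=(3.7873,-3.8313) cross=-14.788
  mode + wants cross > 0 → take C=(2.0482,-0.6925) (cross=14.788)
ex = (C−B)/|BC| = (0.5644,0.8255); ey = (-0.8255,0.5644)
P = B + -0.99·ex + 3.33·ey = (-3.5170,-2.9324)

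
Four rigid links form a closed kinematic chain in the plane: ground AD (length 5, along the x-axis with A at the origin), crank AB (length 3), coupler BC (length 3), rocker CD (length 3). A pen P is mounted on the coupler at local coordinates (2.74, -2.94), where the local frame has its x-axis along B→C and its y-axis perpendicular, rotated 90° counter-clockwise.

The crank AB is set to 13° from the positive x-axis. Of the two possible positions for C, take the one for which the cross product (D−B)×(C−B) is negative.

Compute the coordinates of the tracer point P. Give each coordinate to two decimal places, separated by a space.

0.15 -2.23

A=(0,0), D=(5.00,0)
B = A + 3.00·(cos13°, sin13°) = (2.9231, 0.6749)
|BD| = 2.1838
circle(B,3.00) ∩ circle(D,3.00): a=1.0919, h=2.7942
  candidates: C₊=(4.8251,2.9949) cross=6.102; C₋=(3.0981,-2.3200) cross=-6.102
  mode - wants cross < 0 → take C=(3.0981,-2.3200) (cross=-6.102)
ex = (C−B)/|BC| = (0.0583,-0.9983); ey = (0.9983,0.0583)
P = B + 2.74·ex + -2.94·ey = (0.1479,-2.2319)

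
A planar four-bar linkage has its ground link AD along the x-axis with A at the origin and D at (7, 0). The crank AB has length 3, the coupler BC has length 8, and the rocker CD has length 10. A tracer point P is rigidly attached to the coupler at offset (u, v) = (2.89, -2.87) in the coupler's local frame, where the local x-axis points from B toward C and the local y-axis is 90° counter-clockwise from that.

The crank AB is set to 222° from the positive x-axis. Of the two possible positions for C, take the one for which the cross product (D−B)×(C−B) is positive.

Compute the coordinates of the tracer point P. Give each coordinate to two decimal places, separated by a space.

1.03 0.44

A=(0,0), D=(7.00,0)
B = A + 3.00·(cos222°, sin222°) = (-2.2294, -2.0074)
|BD| = 9.4452
circle(B,8.00) ∩ circle(D,10.00): a=2.8169, h=7.4877
  candidates: C₊=(-1.0683,5.9079) cross=70.723; C₋=(2.1144,-8.7253) cross=-70.723
  mode + wants cross > 0 → take C=(-1.0683,5.9079) (cross=70.723)
ex = (C−B)/|BC| = (0.1451,0.9894); ey = (-0.9894,0.1451)
P = B + 2.89·ex + -2.87·ey = (1.0296,0.4354)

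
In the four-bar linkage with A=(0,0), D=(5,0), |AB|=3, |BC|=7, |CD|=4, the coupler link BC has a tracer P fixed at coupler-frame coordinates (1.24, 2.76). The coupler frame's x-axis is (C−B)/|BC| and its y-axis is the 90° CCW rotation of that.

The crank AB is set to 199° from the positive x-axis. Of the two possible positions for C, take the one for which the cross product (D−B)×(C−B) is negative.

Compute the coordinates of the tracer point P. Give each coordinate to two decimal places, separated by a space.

A=(0,0), D=(5.00,0)
B = A + 3.00·(cos199°, sin199°) = (-2.8366, -0.9767)
|BD| = 7.8972
circle(B,7.00) ∩ circle(D,4.00): a=6.0379, h=3.5416
  candidates: C₊=(2.7170,3.2845) cross=27.969; C₋=(3.5931,-3.7444) cross=-27.969
  mode - wants cross < 0 → take C=(3.5931,-3.7444) (cross=-27.969)
ex = (C−B)/|BC| = (0.9185,-0.3954); ey = (0.3954,0.9185)
P = B + 1.24·ex + 2.76·ey = (-0.6063,1.0681)

-0.61 1.07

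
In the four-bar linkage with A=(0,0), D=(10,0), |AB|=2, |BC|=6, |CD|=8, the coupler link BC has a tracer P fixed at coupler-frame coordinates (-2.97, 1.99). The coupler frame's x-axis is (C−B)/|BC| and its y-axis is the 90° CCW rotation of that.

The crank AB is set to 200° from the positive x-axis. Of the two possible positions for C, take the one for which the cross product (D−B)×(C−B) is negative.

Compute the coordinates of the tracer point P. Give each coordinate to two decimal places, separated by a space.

-3.23 2.63

A=(0,0), D=(10.00,0)
B = A + 2.00·(cos200°, sin200°) = (-1.8794, -0.6840)
|BD| = 11.8991
circle(B,6.00) ∩ circle(D,8.00): a=4.7730, h=3.6358
  candidates: C₊=(2.6767,3.2201) cross=43.262; C₋=(3.0947,-4.0394) cross=-43.262
  mode - wants cross < 0 → take C=(3.0947,-4.0394) (cross=-43.262)
ex = (C−B)/|BC| = (0.8290,-0.5592); ey = (0.5592,0.8290)
P = B + -2.97·ex + 1.99·ey = (-3.2287,2.6266)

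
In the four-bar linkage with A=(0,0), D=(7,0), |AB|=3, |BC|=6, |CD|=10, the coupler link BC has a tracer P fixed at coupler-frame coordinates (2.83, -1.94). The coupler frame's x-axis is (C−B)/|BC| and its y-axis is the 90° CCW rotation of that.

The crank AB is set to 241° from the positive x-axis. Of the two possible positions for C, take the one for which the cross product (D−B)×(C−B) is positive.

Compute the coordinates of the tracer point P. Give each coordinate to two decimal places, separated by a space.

-0.01 0.49

A=(0,0), D=(7.00,0)
B = A + 3.00·(cos241°, sin241°) = (-1.4544, -2.6239)
|BD| = 8.8522
circle(B,6.00) ∩ circle(D,10.00): a=0.8112, h=5.9449
  candidates: C₊=(-2.4418,3.2943) cross=52.626; C₋=(1.0824,-8.0612) cross=-52.626
  mode + wants cross > 0 → take C=(-2.4418,3.2943) (cross=52.626)
ex = (C−B)/|BC| = (-0.1646,0.9864); ey = (-0.9864,-0.1646)
P = B + 2.83·ex + -1.94·ey = (-0.0066,0.4868)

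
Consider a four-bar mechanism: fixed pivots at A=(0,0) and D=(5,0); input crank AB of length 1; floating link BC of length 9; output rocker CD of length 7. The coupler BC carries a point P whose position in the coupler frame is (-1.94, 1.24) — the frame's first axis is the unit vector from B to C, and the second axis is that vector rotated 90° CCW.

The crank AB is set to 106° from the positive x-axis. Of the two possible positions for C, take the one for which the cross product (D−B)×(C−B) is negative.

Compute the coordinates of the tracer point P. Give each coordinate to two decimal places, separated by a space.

-0.12 3.26

A=(0,0), D=(5.00,0)
B = A + 1.00·(cos106°, sin106°) = (-0.2756, 0.9613)
|BD| = 5.3625
circle(B,9.00) ∩ circle(D,7.00): a=5.6649, h=6.9935
  candidates: C₊=(6.5512,6.8260) cross=37.502; C₋=(4.0439,-6.9344) cross=-37.502
  mode - wants cross < 0 → take C=(4.0439,-6.9344) (cross=-37.502)
ex = (C−B)/|BC| = (0.4800,-0.8773); ey = (0.8773,0.4800)
P = B + -1.94·ex + 1.24·ey = (-0.1189,3.2584)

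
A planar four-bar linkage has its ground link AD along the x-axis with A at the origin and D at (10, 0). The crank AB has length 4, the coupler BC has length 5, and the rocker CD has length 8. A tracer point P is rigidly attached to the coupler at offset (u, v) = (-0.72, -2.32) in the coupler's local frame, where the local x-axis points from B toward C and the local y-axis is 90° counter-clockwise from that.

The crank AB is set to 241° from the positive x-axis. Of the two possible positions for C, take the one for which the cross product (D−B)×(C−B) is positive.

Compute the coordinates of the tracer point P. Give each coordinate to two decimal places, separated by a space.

-1.09 -5.77

A=(0,0), D=(10.00,0)
B = A + 4.00·(cos241°, sin241°) = (-1.9392, -3.4985)
|BD| = 12.4413
circle(B,5.00) ∩ circle(D,8.00): a=4.6533, h=1.8295
  candidates: C₊=(2.0118,-0.4343) cross=22.762; C₋=(3.0407,-3.9457) cross=-22.762
  mode + wants cross > 0 → take C=(2.0118,-0.4343) (cross=22.762)
ex = (C−B)/|BC| = (0.7902,0.6128); ey = (-0.6128,0.7902)
P = B + -0.72·ex + -2.32·ey = (-1.0864,-5.7730)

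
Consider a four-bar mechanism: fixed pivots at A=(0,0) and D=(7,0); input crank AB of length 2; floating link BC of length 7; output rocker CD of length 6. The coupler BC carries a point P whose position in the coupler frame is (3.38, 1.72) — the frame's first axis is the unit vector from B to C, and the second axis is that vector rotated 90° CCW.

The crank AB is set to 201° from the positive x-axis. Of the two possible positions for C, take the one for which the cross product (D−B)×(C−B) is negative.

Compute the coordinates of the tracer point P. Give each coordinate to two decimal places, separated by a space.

1.86 -1.42

A=(0,0), D=(7.00,0)
B = A + 2.00·(cos201°, sin201°) = (-1.8672, -0.7167)
|BD| = 8.8961
circle(B,7.00) ∩ circle(D,6.00): a=5.1787, h=4.7097
  candidates: C₊=(2.9153,4.3949) cross=41.898; C₋=(3.6742,-4.9939) cross=-41.898
  mode - wants cross < 0 → take C=(3.6742,-4.9939) (cross=-41.898)
ex = (C−B)/|BC| = (0.7916,-0.6110); ey = (0.6110,0.7916)
P = B + 3.38·ex + 1.72·ey = (1.8595,-1.4204)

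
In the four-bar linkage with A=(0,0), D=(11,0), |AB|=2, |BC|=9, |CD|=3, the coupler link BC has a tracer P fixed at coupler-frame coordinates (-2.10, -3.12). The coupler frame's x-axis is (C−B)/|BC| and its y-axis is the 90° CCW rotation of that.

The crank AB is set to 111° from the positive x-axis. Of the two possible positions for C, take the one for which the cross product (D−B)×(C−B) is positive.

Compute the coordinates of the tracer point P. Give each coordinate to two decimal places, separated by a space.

A=(0,0), D=(11.00,0)
B = A + 2.00·(cos111°, sin111°) = (-0.7167, 1.8672)
|BD| = 11.8646
circle(B,9.00) ∩ circle(D,3.00): a=8.9665, h=0.7755
  candidates: C₊=(8.2601,1.2219) cross=9.200; C₋=(8.0160,-0.3097) cross=-9.200
  mode + wants cross > 0 → take C=(8.2601,1.2219) (cross=9.200)
ex = (C−B)/|BC| = (0.9974,-0.0717); ey = (0.0717,0.9974)
P = B + -2.10·ex + -3.12·ey = (-3.0350,-1.0942)

-3.04 -1.09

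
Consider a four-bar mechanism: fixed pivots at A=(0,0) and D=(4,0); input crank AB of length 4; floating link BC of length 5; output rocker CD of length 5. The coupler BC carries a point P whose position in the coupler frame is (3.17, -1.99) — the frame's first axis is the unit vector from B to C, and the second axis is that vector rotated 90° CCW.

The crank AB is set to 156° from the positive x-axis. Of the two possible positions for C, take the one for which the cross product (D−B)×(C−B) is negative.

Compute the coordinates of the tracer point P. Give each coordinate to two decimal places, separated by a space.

A=(0,0), D=(4.00,0)
B = A + 4.00·(cos156°, sin156°) = (-3.6542, 1.6269)
|BD| = 7.8252
circle(B,5.00) ∩ circle(D,5.00): a=3.9126, h=3.1131
  candidates: C₊=(0.8202,3.8586) cross=24.361; C₋=(-0.4743,-2.2316) cross=-24.361
  mode - wants cross < 0 → take C=(-0.4743,-2.2316) (cross=-24.361)
ex = (C−B)/|BC| = (0.6360,-0.7717); ey = (0.7717,0.6360)
P = B + 3.17·ex + -1.99·ey = (-3.1739,-2.0850)

-3.17 -2.08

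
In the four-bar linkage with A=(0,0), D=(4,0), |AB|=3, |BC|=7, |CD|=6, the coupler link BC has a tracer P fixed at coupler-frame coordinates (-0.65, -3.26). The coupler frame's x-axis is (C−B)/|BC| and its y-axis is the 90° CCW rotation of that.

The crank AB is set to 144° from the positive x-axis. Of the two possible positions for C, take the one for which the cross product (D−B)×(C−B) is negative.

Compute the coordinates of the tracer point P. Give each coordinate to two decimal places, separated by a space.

A=(0,0), D=(4.00,0)
B = A + 3.00·(cos144°, sin144°) = (-2.4271, 1.7634)
|BD| = 6.6646
circle(B,7.00) ∩ circle(D,6.00): a=4.3076, h=5.5177
  candidates: C₊=(3.1869,5.9447) cross=36.773; C₋=(0.2671,-4.6974) cross=-36.773
  mode - wants cross < 0 → take C=(0.2671,-4.6974) (cross=-36.773)
ex = (C−B)/|BC| = (0.3849,-0.9230); ey = (0.9230,0.3849)
P = B + -0.65·ex + -3.26·ey = (-5.6861,1.1086)

-5.69 1.11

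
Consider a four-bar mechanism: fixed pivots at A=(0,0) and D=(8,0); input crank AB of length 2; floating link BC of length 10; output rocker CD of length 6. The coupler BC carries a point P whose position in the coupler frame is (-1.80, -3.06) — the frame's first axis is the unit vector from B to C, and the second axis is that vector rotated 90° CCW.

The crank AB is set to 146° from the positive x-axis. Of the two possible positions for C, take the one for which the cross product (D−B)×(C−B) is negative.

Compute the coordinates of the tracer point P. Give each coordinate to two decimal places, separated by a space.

-5.04 0.05

A=(0,0), D=(8.00,0)
B = A + 2.00·(cos146°, sin146°) = (-1.6581, 1.1184)
|BD| = 9.7226
circle(B,10.00) ∩ circle(D,6.00): a=8.1526, h=5.7909
  candidates: C₊=(7.1065,5.9331) cross=56.303; C₋=(5.7743,-5.5719) cross=-56.303
  mode - wants cross < 0 → take C=(5.7743,-5.5719) (cross=-56.303)
ex = (C−B)/|BC| = (0.7432,-0.6690); ey = (0.6690,0.7432)
P = B + -1.80·ex + -3.06·ey = (-5.0431,0.0483)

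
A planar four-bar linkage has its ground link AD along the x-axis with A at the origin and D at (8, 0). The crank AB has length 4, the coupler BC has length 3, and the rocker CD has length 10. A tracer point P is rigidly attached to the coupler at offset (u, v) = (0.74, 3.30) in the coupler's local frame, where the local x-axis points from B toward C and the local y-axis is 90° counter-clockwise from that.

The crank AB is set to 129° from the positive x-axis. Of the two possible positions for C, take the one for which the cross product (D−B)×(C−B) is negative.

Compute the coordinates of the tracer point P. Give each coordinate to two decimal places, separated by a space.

A=(0,0), D=(8.00,0)
B = A + 4.00·(cos129°, sin129°) = (-2.5173, 3.1086)
|BD| = 10.9671
circle(B,3.00) ∩ circle(D,10.00): a=1.3347, h=2.6867
  candidates: C₊=(-0.4757,5.3068) cross=29.465; C₋=(-1.9988,0.1537) cross=-29.465
  mode - wants cross < 0 → take C=(-1.9988,0.1537) (cross=-29.465)
ex = (C−B)/|BC| = (0.1728,-0.9850); ey = (0.9850,0.1728)
P = B + 0.74·ex + 3.30·ey = (0.8610,2.9500)

0.86 2.95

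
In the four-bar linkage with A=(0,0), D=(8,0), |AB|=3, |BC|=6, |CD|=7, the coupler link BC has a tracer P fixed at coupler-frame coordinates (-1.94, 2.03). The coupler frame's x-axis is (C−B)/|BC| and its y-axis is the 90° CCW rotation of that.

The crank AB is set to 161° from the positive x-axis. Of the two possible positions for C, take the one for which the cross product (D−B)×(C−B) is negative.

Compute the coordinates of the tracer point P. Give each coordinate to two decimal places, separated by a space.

-2.95 3.78

A=(0,0), D=(8.00,0)
B = A + 3.00·(cos161°, sin161°) = (-2.8366, 0.9767)
|BD| = 10.8805
circle(B,6.00) ∩ circle(D,7.00): a=4.8428, h=3.5422
  candidates: C₊=(2.3047,4.0698) cross=38.540; C₋=(1.6688,-2.9859) cross=-38.540
  mode - wants cross < 0 → take C=(1.6688,-2.9859) (cross=-38.540)
ex = (C−B)/|BC| = (0.7509,-0.6604); ey = (0.6604,0.7509)
P = B + -1.94·ex + 2.03·ey = (-2.9526,3.7822)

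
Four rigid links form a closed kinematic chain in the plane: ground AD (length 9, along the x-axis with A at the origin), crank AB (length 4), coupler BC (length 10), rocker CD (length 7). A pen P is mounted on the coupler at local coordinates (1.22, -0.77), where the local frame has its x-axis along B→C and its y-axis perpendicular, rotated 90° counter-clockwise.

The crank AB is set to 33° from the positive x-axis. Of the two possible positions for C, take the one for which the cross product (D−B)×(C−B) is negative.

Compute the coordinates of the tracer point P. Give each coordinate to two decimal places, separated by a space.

3.18 0.75

A=(0,0), D=(9.00,0)
B = A + 4.00·(cos33°, sin33°) = (3.3547, 2.1786)
|BD| = 6.0511
circle(B,10.00) ∩ circle(D,7.00): a=7.2397, h=6.8984
  candidates: C₊=(12.5925,6.0078) cross=41.743; C₋=(7.6253,-6.8637) cross=-41.743
  mode - wants cross < 0 → take C=(7.6253,-6.8637) (cross=-41.743)
ex = (C−B)/|BC| = (0.4271,-0.9042); ey = (0.9042,0.4271)
P = B + 1.22·ex + -0.77·ey = (3.1794,0.7466)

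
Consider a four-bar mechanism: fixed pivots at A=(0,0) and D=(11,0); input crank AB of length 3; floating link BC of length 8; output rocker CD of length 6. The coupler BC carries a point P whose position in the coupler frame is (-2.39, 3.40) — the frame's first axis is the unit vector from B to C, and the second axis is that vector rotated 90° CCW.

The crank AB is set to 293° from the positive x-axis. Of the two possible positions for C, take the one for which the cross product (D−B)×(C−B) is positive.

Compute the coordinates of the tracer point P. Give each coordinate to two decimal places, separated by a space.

-2.98 -2.53

A=(0,0), D=(11.00,0)
B = A + 3.00·(cos293°, sin293°) = (1.1722, -2.7615)
|BD| = 10.2084
circle(B,8.00) ∩ circle(D,6.00): a=6.4756, h=4.6975
  candidates: C₊=(6.1357,3.5126) cross=47.954; C₋=(8.6771,-5.5321) cross=-47.954
  mode + wants cross > 0 → take C=(6.1357,3.5126) (cross=47.954)
ex = (C−B)/|BC| = (0.6204,0.7843); ey = (-0.7843,0.6204)
P = B + -2.39·ex + 3.40·ey = (-2.9771,-2.5264)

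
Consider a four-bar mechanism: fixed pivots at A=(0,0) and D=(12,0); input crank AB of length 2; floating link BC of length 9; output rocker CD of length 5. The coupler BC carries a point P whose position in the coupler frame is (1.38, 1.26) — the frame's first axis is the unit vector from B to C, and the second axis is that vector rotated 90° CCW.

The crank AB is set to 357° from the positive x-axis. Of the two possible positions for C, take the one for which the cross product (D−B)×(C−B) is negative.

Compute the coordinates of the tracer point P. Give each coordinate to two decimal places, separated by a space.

A=(0,0), D=(12.00,0)
B = A + 2.00·(cos357°, sin357°) = (1.9973, -0.1047)
|BD| = 10.0033
circle(B,9.00) ∩ circle(D,5.00): a=7.8007, h=4.4887
  candidates: C₊=(9.7506,4.4654) cross=44.902; C₋=(9.8445,-4.5115) cross=-44.902
  mode - wants cross < 0 → take C=(9.8445,-4.5115) (cross=-44.902)
ex = (C−B)/|BC| = (0.8719,-0.4897); ey = (0.4897,0.8719)
P = B + 1.38·ex + 1.26·ey = (3.8175,0.3182)

3.82 0.32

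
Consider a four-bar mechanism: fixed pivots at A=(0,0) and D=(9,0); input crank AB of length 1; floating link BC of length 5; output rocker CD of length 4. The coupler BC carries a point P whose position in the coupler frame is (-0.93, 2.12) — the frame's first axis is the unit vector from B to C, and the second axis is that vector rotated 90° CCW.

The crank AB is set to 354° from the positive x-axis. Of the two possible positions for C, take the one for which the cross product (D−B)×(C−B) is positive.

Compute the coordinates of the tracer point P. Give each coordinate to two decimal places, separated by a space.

A=(0,0), D=(9.00,0)
B = A + 1.00·(cos354°, sin354°) = (0.9945, -0.1045)
|BD| = 8.0062
circle(B,5.00) ∩ circle(D,4.00): a=4.5651, h=2.0395
  candidates: C₊=(5.5327,1.9944) cross=16.328; C₋=(5.5859,-2.0842) cross=-16.328
  mode + wants cross > 0 → take C=(5.5327,1.9944) (cross=16.328)
ex = (C−B)/|BC| = (0.9076,0.4198); ey = (-0.4198,0.9076)
P = B + -0.93·ex + 2.12·ey = (-0.7395,1.4292)

-0.74 1.43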